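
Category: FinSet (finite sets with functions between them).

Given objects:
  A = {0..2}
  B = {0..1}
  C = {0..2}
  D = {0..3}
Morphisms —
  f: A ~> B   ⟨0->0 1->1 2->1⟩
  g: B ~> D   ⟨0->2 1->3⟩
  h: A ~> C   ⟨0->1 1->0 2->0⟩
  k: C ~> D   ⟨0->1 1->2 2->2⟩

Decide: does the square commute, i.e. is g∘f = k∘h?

Along f;g (path 1):
  0 f~>0 g~>2
  1 f~>1 g~>3
  2 f~>1 g~>3
  composite₁ = ⟨0->2 1->3 2->3⟩
Along h;k (path 2):
  0 h~>1 k~>2
  1 h~>0 k~>1
  2 h~>0 k~>1
  composite₂ = ⟨0->2 1->1 2->1⟩
Equal? differ; not commutative

Answer: DOES NOT COMMUTE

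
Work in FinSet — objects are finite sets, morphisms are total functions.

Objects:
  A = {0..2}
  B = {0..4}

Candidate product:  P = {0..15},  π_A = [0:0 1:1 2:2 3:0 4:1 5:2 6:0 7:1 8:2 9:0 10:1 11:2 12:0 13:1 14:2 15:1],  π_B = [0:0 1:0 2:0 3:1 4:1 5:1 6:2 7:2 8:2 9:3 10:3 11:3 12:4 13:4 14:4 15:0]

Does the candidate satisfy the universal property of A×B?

Answer: NOT A VALID PRODUCT — |P|=16 ≠ |A|·|B|=15

Work:
|A|·|B| = 3·5 = 15;  |P| = 16
  → cardinalities differ; no bijection possible.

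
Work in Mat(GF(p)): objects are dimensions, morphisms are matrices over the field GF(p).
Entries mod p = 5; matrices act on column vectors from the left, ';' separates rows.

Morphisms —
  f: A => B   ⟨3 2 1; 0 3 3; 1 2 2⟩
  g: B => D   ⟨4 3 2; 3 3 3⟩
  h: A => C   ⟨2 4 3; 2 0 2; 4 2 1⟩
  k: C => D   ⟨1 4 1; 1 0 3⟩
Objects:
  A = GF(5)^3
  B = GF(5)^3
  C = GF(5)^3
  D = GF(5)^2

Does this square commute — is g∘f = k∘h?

Answer: DOES NOT COMMUTE

Derivation:
Along f;g (path 1):
  e0=⟨1,0,0⟩ f=>⟨3,0,1⟩ g=>⟨4,2⟩
  e1=⟨0,1,0⟩ f=>⟨2,3,2⟩ g=>⟨1,1⟩
  e2=⟨0,0,1⟩ f=>⟨1,3,2⟩ g=>⟨2,3⟩
  result₁ = ⟨4 1 2; 2 1 3⟩
Along h;k (path 2):
  e0=⟨1,0,0⟩ h=>⟨2,2,4⟩ k=>⟨4,4⟩
  e1=⟨0,1,0⟩ h=>⟨4,0,2⟩ k=>⟨1,0⟩
  e2=⟨0,0,1⟩ h=>⟨3,2,1⟩ k=>⟨2,1⟩
  result₂ = ⟨4 1 2; 4 0 1⟩
Equal? NO — does not commute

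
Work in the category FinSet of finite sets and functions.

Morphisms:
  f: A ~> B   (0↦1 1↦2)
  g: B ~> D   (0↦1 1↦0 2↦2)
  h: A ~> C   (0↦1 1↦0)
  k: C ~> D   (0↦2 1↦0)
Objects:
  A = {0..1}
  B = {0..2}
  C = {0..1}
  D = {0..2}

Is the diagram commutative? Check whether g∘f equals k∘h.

Path 1 = f;g:
  0 f~>1 g~>0
  1 f~>2 g~>2
  result₁ = (0↦0 1↦2)
Path 2 = h;k:
  0 h~>1 k~>0
  1 h~>0 k~>2
  result₂ = (0↦0 1↦2)
Equal? equal; square commutes

Answer: COMMUTES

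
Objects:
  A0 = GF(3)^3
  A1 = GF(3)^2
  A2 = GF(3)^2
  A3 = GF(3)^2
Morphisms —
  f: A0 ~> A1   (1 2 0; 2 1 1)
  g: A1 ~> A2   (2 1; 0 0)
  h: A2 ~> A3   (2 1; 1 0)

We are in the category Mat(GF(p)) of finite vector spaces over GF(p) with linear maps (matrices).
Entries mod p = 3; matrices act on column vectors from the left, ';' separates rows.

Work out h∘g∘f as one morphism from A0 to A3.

Answer: (2 1 2; 1 2 1)

Trace:
  e0=[1,0,0] f~>[1,2] g~>[1,0] h~>[2,1]
  e1=[0,1,0] f~>[2,1] g~>[2,0] h~>[1,2]
  e2=[0,0,1] f~>[0,1] g~>[1,0] h~>[2,1]
result: (2 1 2; 1 2 1)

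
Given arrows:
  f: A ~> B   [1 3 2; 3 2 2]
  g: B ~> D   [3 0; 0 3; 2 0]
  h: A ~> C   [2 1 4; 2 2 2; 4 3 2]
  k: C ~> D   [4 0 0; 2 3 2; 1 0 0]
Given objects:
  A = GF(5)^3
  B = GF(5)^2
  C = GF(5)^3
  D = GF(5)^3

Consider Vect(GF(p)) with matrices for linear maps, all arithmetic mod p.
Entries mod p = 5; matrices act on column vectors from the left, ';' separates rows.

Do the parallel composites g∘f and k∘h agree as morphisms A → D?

Answer: DOES NOT COMMUTE

Work:
Along f;g (path 1):
  e0=[1,0,0] f~>[1,3] g~>[3,4,2]
  e1=[0,1,0] f~>[3,2] g~>[4,1,1]
  e2=[0,0,1] f~>[2,2] g~>[1,1,4]
  result₁ = [3 4 1; 4 1 1; 2 1 4]
Along h;k (path 2):
  e0=[1,0,0] h~>[2,2,4] k~>[3,3,2]
  e1=[0,1,0] h~>[1,2,3] k~>[4,4,1]
  e2=[0,0,1] h~>[4,2,2] k~>[1,3,4]
  result₂ = [3 4 1; 3 4 3; 2 1 4]
Equal? differ; not commutative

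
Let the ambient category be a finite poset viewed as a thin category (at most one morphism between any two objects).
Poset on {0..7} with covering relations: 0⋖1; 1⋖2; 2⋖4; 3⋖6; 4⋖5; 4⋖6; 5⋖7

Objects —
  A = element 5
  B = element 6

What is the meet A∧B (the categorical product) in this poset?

Answer: A∧B = 4

Trace:
Lower bounds of A=5 and B=6: {0,1,2,4}
  0 ≤ 4
  1 ≤ 4
  2 ≤ 4
  4 ≤ 4
glb = 4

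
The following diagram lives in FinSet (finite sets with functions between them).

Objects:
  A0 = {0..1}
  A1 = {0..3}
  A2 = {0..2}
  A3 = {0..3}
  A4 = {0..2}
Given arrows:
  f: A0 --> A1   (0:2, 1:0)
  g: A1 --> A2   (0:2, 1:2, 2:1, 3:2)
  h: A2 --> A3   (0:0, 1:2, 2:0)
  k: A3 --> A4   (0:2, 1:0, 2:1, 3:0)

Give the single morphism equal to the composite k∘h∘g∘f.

Answer: (0:1, 1:2)

Derivation:
  0 f-->2 g-->1 h-->2 k-->1
  1 f-->0 g-->2 h-->0 k-->2
composite: (0:1, 1:2)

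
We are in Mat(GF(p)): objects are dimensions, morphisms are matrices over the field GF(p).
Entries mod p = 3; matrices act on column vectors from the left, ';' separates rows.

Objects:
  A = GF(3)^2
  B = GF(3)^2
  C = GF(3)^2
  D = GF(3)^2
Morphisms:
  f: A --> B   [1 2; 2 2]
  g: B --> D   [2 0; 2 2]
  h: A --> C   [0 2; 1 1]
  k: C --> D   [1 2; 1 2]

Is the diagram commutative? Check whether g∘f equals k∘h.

Answer: DOES NOT COMMUTE

Work:
Along f;g (path 1):
  e0=(1,0) f-->(1,2) g-->(2,0)
  e1=(0,1) f-->(2,2) g-->(1,2)
  composite₁ = [2 1; 0 2]
Along h;k (path 2):
  e0=(1,0) h-->(0,1) k-->(2,2)
  e1=(0,1) h-->(2,1) k-->(1,1)
  composite₂ = [2 1; 2 1]
Equal? distinct morphisms ✗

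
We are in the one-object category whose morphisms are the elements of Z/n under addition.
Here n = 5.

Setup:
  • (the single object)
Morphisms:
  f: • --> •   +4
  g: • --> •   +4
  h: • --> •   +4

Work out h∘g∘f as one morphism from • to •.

Answer: +2

Trace:
  0 +4≡4 +4≡3 +4≡2  (mod 5)
result: +2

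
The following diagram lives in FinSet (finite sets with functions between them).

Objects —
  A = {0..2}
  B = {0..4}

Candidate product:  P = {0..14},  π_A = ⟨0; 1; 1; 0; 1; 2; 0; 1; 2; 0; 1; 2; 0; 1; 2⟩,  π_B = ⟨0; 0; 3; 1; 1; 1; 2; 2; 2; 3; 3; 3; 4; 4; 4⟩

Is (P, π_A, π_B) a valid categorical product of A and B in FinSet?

Answer: NOT A VALID PRODUCT — duplicate pair at indices 10,2

Trace:
|A|·|B| = 3·5 = 15;  |P| = 15
Check the pairing map k ↦ (π_A(k), π_B(k)):
  0 -> (0,0)
  1 -> (1,0)
  2 -> (1,3)
  3 -> (0,1)
  4 -> (1,1)
  5 -> (2,1)
  6 -> (0,2)
  7 -> (1,2)
  8 -> (2,2)
  9 -> (0,3)
  10 -> (1,3)  ✗ repeats pair of k=2
  11 -> (2,3)
  12 -> (0,4)
  13 -> (1,4)
  14 -> (2,4)
distinct pairs in image: 14 / 15 needed
  → (1,3) hit at k=2 and k=10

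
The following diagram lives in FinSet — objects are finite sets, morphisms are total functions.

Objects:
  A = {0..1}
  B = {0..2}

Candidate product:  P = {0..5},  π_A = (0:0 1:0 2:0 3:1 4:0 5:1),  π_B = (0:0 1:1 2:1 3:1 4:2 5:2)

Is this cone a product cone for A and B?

|A|·|B| = 2·3 = 6;  |P| = 6
Check the pairing map k ↦ (π_A(k), π_B(k)):
  0 : (0,0)
  1 : (0,1)
  2 : (0,1)  ✗ repeats pair of k=1
  3 : (1,1)
  4 : (0,2)
  5 : (1,2)
distinct pairs in image: 5 / 6 needed
  → (0,1) hit at k=1 and k=2

Answer: NOT A VALID PRODUCT — duplicate pair at indices 2,1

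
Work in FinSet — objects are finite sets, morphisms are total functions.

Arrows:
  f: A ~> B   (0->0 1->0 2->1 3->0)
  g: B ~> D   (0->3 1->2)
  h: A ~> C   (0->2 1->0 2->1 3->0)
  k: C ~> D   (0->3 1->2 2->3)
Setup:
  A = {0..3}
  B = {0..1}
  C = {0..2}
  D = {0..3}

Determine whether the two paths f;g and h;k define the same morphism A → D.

Along f;g (path 1):
  0 f~>0 g~>3
  1 f~>0 g~>3
  2 f~>1 g~>2
  3 f~>0 g~>3
  result₁ = (0->3 1->3 2->2 3->3)
Along h;k (path 2):
  0 h~>2 k~>3
  1 h~>0 k~>3
  2 h~>1 k~>2
  3 h~>0 k~>3
  result₂ = (0->3 1->3 2->2 3->3)
Equal? same morphism ✓

Answer: COMMUTES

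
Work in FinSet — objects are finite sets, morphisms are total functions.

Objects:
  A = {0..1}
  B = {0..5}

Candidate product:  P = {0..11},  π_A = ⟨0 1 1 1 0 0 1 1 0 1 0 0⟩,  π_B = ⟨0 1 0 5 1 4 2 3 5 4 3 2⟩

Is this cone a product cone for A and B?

|A|·|B| = 2·6 = 12;  |P| = 12
Check the pairing map k ↦ (π_A(k), π_B(k)):
  0 : (0,0)
  1 : (1,1)
  2 : (1,0)
  3 : (1,5)
  4 : (0,1)
  5 : (0,4)
  6 : (1,2)
  7 : (1,3)
  8 : (0,5)
  9 : (1,4)
  10 : (0,3)
  11 : (0,2)
distinct pairs in image: 12 / 12 needed
  → bijection onto A×B; projections well-typed.

Answer: VALID PRODUCT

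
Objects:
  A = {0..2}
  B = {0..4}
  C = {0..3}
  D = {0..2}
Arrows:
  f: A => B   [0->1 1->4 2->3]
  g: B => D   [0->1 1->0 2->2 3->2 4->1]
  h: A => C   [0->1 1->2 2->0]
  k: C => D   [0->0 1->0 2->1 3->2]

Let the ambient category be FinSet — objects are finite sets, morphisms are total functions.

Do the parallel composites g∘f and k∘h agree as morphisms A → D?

Answer: DOES NOT COMMUTE

Derivation:
Path 1 = f;g:
  0 f=>1 g=>0
  1 f=>4 g=>1
  2 f=>3 g=>2
  ⟦path⟧₁ = [0->0 1->1 2->2]
Path 2 = h;k:
  0 h=>1 k=>0
  1 h=>2 k=>1
  2 h=>0 k=>0
  ⟦path⟧₂ = [0->0 1->1 2->0]
Equal? differ; not commutative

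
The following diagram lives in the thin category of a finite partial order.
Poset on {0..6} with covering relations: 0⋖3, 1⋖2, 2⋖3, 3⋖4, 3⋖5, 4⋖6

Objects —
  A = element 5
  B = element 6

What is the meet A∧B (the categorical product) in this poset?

Answer: A∧B = 3

Work:
{x : x<=A ∧ x<=B} = {0,1,2,3}  (A=5, B=6)
  0 <= 3
  1 <= 3
  2 <= 3
  3 <= 3
glb = 3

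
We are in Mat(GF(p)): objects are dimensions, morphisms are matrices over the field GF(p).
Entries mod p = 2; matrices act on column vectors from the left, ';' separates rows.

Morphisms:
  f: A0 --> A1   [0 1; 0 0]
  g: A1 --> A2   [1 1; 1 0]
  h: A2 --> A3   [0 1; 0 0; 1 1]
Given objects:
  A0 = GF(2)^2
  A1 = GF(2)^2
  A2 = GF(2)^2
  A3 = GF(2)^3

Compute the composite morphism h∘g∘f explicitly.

Answer: [0 1; 0 0; 0 0]

Work:
  e0=(1,0) f-->(0,0) g-->(0,0) h-->(0,0,0)
  e1=(0,1) f-->(1,0) g-->(1,1) h-->(1,0,0)
⟦path⟧: [0 1; 0 0; 0 0]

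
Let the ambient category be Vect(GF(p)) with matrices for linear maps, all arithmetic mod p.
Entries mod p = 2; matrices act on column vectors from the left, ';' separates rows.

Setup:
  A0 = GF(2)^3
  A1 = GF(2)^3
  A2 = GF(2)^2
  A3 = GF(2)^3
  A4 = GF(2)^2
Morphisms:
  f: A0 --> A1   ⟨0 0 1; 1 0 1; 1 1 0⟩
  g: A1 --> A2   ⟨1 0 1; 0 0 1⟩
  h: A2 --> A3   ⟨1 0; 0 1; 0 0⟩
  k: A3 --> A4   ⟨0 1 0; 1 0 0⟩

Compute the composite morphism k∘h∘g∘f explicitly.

  e0=⟨1,0,0⟩ f-->⟨0,1,1⟩ g-->⟨1,1⟩ h-->⟨1,1,0⟩ k-->⟨1,1⟩
  e1=⟨0,1,0⟩ f-->⟨0,0,1⟩ g-->⟨1,1⟩ h-->⟨1,1,0⟩ k-->⟨1,1⟩
  e2=⟨0,0,1⟩ f-->⟨1,1,0⟩ g-->⟨1,0⟩ h-->⟨1,0,0⟩ k-->⟨0,1⟩
result: ⟨1 1 0; 1 1 1⟩

Answer: ⟨1 1 0; 1 1 1⟩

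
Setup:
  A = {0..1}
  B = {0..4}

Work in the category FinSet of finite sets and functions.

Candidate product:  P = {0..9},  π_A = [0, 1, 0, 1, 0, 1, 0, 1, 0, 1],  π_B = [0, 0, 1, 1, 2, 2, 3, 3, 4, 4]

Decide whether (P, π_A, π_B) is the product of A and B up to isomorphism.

|A|·|B| = 2·5 = 10;  |P| = 10
Check the pairing map k ↦ (π_A(k), π_B(k)):
  0 ↦ (0,0)
  1 ↦ (1,0)
  2 ↦ (0,1)
  3 ↦ (1,1)
  4 ↦ (0,2)
  5 ↦ (1,2)
  6 ↦ (0,3)
  7 ↦ (1,3)
  8 ↦ (0,4)
  9 ↦ (1,4)
distinct pairs in image: 10 / 10 needed
  → bijection onto A×B; projections well-typed.

Answer: VALID PRODUCT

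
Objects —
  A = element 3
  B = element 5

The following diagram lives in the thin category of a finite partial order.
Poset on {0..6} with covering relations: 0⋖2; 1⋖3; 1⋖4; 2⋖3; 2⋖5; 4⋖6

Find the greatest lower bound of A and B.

Lower bounds of A=3 and B=5: {0,2}
  0 <= 2
  2 <= 2
glb = 2

Answer: A∧B = 2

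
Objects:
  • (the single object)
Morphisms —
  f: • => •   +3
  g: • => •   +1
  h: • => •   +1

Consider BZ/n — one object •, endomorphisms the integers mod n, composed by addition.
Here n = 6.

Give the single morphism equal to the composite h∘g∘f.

Answer: +5

Work:
  0 +3≡3 +1≡4 +1≡5  (mod 6)
⟦path⟧: +5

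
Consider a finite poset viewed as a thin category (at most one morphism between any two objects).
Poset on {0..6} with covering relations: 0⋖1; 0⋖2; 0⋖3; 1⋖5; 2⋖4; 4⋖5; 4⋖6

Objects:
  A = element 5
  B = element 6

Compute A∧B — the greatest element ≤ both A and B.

Common predecessors of 5,6: {0,2,4}
  0 ⊑ 4
  2 ⊑ 4
  4 ⊑ 4
glb = 4

Answer: A∧B = 4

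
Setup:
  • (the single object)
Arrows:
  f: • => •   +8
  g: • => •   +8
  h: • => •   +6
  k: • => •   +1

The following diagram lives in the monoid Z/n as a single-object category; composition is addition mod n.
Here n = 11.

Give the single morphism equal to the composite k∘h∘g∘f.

Answer: +1

Work:
  0 +8≡8 +8≡5 +6≡0 +1≡1  (mod 11)
⟦path⟧: +1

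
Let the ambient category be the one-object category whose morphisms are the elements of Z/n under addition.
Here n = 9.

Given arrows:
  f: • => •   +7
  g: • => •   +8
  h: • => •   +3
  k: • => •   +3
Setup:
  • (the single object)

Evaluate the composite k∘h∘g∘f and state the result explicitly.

Answer: +3

Trace:
  0 +7≡7 +8≡6 +3≡0 +3≡3  (mod 9)
⟦path⟧: +3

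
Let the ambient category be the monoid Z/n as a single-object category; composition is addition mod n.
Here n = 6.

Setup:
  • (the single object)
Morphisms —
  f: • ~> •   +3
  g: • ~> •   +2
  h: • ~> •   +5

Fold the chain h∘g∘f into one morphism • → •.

Answer: +4

Work:
  0 +3≡3 +2≡5 +5≡4  (mod 6)
composite: +4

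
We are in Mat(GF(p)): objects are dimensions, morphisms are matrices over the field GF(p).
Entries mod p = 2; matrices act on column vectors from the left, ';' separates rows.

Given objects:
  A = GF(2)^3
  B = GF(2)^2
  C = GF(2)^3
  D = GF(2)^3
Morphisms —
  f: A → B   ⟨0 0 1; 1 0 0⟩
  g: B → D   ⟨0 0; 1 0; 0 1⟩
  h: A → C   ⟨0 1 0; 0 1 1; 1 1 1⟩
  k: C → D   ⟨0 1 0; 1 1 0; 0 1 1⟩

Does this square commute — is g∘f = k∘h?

Path 1 = f;g:
  e0=(1,0,0) f→(0,1) g→(0,0,1)
  e1=(0,1,0) f→(0,0) g→(0,0,0)
  e2=(0,0,1) f→(1,0) g→(0,1,0)
  ⟦path⟧₁ = ⟨0 0 0; 0 0 1; 1 0 0⟩
Path 2 = h;k:
  e0=(1,0,0) h→(0,0,1) k→(0,0,1)
  e1=(0,1,0) h→(1,1,1) k→(1,0,0)
  e2=(0,0,1) h→(0,1,1) k→(1,1,0)
  ⟦path⟧₂ = ⟨0 1 1; 0 0 1; 1 0 0⟩
Equal? distinct morphisms ✗

Answer: DOES NOT COMMUTE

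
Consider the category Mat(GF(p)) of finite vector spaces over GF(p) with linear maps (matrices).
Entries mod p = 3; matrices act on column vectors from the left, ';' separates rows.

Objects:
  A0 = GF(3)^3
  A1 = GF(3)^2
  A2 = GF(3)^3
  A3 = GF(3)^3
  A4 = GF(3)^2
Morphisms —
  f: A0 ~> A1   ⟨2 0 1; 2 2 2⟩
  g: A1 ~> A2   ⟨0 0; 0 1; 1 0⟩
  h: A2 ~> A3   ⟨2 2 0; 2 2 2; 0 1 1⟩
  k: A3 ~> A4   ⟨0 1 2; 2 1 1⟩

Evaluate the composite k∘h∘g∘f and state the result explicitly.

  e0=(1,0,0) f~>(2,2) g~>(0,2,2) h~>(1,2,1) k~>(1,2)
  e1=(0,1,0) f~>(0,2) g~>(0,2,0) h~>(1,1,2) k~>(2,2)
  e2=(0,0,1) f~>(1,2) g~>(0,2,1) h~>(1,0,0) k~>(0,2)
composite: ⟨1 2 0; 2 2 2⟩

Answer: ⟨1 2 0; 2 2 2⟩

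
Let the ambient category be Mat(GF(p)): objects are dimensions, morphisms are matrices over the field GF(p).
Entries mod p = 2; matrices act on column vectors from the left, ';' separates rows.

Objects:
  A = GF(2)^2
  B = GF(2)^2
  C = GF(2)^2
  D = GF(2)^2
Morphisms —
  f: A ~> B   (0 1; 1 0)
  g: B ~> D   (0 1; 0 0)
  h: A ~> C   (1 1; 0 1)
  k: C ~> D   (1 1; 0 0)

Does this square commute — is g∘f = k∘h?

Path 1 = f;g:
  e0=⟨1,0⟩ f~>⟨0,1⟩ g~>⟨1,0⟩
  e1=⟨0,1⟩ f~>⟨1,0⟩ g~>⟨0,0⟩
  result₁ = (1 0; 0 0)
Path 2 = h;k:
  e0=⟨1,0⟩ h~>⟨1,0⟩ k~>⟨1,0⟩
  e1=⟨0,1⟩ h~>⟨1,1⟩ k~>⟨0,0⟩
  result₂ = (1 0; 0 0)
Equal? YES — commutes

Answer: COMMUTES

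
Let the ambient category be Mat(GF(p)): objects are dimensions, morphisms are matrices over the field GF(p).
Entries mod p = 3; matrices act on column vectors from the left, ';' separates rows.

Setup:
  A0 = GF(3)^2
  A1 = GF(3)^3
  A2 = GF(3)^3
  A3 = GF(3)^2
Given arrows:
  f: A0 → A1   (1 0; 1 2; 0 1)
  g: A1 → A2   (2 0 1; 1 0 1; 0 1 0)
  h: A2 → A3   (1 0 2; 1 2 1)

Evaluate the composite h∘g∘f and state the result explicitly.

Answer: (1 2; 2 2)

Work:
  e0=(1,0) f→(1,1,0) g→(2,1,1) h→(1,2)
  e1=(0,1) f→(0,2,1) g→(1,1,2) h→(2,2)
⟦path⟧: (1 2; 2 2)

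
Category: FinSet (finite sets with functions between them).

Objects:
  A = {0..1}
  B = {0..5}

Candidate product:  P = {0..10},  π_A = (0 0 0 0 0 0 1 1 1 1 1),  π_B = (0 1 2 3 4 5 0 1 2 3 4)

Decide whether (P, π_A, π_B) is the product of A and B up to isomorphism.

Answer: NOT A VALID PRODUCT — |P|=11 ≠ |A|·|B|=12

Trace:
|A|·|B| = 2·6 = 12;  |P| = 11
  → cardinalities differ; no bijection possible.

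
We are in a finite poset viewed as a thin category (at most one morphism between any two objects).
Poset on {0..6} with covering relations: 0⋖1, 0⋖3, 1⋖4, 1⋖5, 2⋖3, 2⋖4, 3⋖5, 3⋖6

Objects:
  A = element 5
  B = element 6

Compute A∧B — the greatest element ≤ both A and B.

Lower bounds of A=5 and B=6: {0,2,3}
  0 ≤ 3
  2 ≤ 3
  3 ≤ 3
glb = 3

Answer: A∧B = 3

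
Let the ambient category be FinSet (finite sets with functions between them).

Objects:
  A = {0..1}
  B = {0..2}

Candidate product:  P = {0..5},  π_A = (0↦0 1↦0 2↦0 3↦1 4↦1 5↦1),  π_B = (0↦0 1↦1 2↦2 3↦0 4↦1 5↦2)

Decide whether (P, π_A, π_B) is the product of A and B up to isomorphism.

Answer: VALID PRODUCT

Derivation:
|A|·|B| = 2·3 = 6;  |P| = 6
Check the pairing map k ↦ (π_A(k), π_B(k)):
  0 ↦ (0,0)
  1 ↦ (0,1)
  2 ↦ (0,2)
  3 ↦ (1,0)
  4 ↦ (1,1)
  5 ↦ (1,2)
distinct pairs in image: 6 / 6 needed
  → bijection onto A×B; projections well-typed.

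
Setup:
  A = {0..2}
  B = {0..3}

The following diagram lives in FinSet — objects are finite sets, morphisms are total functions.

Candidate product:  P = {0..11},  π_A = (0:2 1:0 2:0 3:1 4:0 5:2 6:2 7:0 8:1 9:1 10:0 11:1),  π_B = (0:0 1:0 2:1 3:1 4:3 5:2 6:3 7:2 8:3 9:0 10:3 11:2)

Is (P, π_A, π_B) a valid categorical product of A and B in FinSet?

|A|·|B| = 3·4 = 12;  |P| = 12
Check the pairing map k ↦ (π_A(k), π_B(k)):
  0 : (2,0)
  1 : (0,0)
  2 : (0,1)
  3 : (1,1)
  4 : (0,3)
  5 : (2,2)
  6 : (2,3)
  7 : (0,2)
  8 : (1,3)
  9 : (1,0)
  10 : (0,3)  ✗ repeats pair of k=4
  11 : (1,2)
distinct pairs in image: 11 / 12 needed
  → (0,3) hit at k=4 and k=10

Answer: NOT A VALID PRODUCT — duplicate pair at indices 10,4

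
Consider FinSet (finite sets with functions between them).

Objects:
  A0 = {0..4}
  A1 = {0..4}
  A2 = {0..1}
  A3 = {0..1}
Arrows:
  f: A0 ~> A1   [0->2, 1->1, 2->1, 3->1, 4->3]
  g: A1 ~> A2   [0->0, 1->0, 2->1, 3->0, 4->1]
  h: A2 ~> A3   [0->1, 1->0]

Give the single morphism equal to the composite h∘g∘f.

Answer: [0->0, 1->1, 2->1, 3->1, 4->1]

Derivation:
  0 f~>2 g~>1 h~>0
  1 f~>1 g~>0 h~>1
  2 f~>1 g~>0 h~>1
  3 f~>1 g~>0 h~>1
  4 f~>3 g~>0 h~>1
⟦path⟧: [0->0, 1->1, 2->1, 3->1, 4->1]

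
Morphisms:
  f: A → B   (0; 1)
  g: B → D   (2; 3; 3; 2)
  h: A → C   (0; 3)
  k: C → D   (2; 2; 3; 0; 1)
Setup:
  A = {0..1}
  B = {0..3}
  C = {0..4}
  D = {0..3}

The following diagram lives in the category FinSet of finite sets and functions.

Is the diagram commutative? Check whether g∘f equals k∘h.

Path 1 = f;g:
  0 f→0 g→2
  1 f→1 g→3
  result₁ = (2; 3)
Path 2 = h;k:
  0 h→0 k→2
  1 h→3 k→0
  result₂ = (2; 0)
Equal? NO — does not commute

Answer: DOES NOT COMMUTE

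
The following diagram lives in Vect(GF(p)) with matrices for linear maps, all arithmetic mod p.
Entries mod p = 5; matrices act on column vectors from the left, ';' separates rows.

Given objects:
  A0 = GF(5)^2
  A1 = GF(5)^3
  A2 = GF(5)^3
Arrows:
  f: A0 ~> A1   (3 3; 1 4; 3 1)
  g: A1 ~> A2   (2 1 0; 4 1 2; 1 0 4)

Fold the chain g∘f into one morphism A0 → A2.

Answer: (2 0; 4 3; 0 2)

Work:
  e0=(1,0) f~>(3,1,3) g~>(2,4,0)
  e1=(0,1) f~>(3,4,1) g~>(0,3,2)
result: (2 0; 4 3; 0 2)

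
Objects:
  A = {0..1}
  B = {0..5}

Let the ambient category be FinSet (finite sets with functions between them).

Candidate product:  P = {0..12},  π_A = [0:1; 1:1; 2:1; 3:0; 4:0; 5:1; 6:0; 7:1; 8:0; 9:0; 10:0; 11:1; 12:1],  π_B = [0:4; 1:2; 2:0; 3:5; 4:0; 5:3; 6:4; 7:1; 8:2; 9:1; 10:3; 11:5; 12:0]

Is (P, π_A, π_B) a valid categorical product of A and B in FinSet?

Answer: NOT A VALID PRODUCT — |P|=13 ≠ |A|·|B|=12

Derivation:
|A|·|B| = 2·6 = 12;  |P| = 13
  → cardinalities differ; no bijection possible.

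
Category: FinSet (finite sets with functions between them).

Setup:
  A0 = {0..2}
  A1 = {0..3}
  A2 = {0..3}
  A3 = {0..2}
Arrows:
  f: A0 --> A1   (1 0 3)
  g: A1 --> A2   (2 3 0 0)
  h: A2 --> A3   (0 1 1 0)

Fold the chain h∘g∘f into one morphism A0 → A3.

  0 f-->1 g-->3 h-->0
  1 f-->0 g-->2 h-->1
  2 f-->3 g-->0 h-->0
result: (0 1 0)

Answer: (0 1 0)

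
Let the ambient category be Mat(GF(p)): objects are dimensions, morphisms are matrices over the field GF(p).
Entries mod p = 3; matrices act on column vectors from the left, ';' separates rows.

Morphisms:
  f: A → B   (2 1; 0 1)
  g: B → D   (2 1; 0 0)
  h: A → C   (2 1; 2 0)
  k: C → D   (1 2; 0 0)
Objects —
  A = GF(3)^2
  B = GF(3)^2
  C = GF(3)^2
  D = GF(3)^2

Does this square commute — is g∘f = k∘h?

Answer: DOES NOT COMMUTE

Trace:
Path 1 = f;g:
  e0=[1,0] f→[2,0] g→[1,0]
  e1=[0,1] f→[1,1] g→[0,0]
  composite₁ = (1 0; 0 0)
Path 2 = h;k:
  e0=[1,0] h→[2,2] k→[0,0]
  e1=[0,1] h→[1,0] k→[1,0]
  composite₂ = (0 1; 0 0)
Equal? NO — does not commute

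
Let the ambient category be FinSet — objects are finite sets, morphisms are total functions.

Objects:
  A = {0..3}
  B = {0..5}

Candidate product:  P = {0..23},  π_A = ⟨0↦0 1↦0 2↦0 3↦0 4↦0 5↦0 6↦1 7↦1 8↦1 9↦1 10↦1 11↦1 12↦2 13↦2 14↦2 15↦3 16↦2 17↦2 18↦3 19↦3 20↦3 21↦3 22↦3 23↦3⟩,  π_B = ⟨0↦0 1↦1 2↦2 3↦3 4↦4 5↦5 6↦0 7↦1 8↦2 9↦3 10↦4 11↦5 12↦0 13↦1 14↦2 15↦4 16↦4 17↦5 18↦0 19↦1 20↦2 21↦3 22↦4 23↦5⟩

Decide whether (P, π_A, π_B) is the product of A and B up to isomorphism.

Answer: NOT A VALID PRODUCT — duplicate pair at indices 22,15

Derivation:
|A|·|B| = 4·6 = 24;  |P| = 24
Check the pairing map k ↦ (π_A(k), π_B(k)):
  0 ↦ (0,0)
  1 ↦ (0,1)
  2 ↦ (0,2)
  3 ↦ (0,3)
  4 ↦ (0,4)
  5 ↦ (0,5)
  6 ↦ (1,0)
  7 ↦ (1,1)
  8 ↦ (1,2)
  9 ↦ (1,3)
  10 ↦ (1,4)
  11 ↦ (1,5)
  12 ↦ (2,0)
  13 ↦ (2,1)
  14 ↦ (2,2)
  15 ↦ (3,4)
  16 ↦ (2,4)
  17 ↦ (2,5)
  18 ↦ (3,0)
  19 ↦ (3,1)
  20 ↦ (3,2)
  21 ↦ (3,3)
  22 ↦ (3,4)  ✗ repeats pair of k=15
  23 ↦ (3,5)
distinct pairs in image: 23 / 24 needed
  → (3,4) hit at k=15 and k=22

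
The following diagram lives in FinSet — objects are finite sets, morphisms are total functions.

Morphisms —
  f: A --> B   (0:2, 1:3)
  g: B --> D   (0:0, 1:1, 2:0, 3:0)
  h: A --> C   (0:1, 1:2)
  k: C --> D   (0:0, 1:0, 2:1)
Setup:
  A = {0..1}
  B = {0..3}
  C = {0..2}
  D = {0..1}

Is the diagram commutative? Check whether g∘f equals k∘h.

1) trace f;g:
  0 f-->2 g-->0
  1 f-->3 g-->0
  result₁ = (0:0, 1:0)
2) trace h;k:
  0 h-->1 k-->0
  1 h-->2 k-->1
  result₂ = (0:0, 1:1)
Equal? differ; not commutative

Answer: DOES NOT COMMUTE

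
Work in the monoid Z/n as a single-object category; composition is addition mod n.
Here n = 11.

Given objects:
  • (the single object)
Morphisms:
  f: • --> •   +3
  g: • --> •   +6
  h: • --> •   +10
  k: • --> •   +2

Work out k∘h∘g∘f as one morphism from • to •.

Answer: +10

Work:
  0 +3≡3 +6≡9 +10≡8 +2≡10  (mod 11)
⟦path⟧: +10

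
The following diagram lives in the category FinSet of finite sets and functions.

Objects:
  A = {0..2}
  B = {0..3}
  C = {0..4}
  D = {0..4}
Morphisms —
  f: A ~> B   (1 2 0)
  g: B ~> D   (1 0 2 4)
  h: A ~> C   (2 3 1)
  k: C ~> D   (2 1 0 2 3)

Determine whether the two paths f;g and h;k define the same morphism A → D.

Answer: COMMUTES

Trace:
Path 1 = f;g:
  0 f~>1 g~>0
  1 f~>2 g~>2
  2 f~>0 g~>1
  ⟦path⟧₁ = (0 2 1)
Path 2 = h;k:
  0 h~>2 k~>0
  1 h~>3 k~>2
  2 h~>1 k~>1
  ⟦path⟧₂ = (0 2 1)
Equal? equal; square commutes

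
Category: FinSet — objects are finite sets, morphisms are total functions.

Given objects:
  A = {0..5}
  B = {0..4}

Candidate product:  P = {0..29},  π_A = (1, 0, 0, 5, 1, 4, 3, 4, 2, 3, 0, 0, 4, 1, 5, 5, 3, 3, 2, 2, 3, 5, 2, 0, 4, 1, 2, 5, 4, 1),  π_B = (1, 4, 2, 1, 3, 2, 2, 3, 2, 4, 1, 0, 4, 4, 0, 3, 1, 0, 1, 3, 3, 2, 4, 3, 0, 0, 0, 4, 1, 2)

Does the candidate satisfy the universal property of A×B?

|A|·|B| = 6·5 = 30;  |P| = 30
Check the pairing map k ↦ (π_A(k), π_B(k)):
  0 -> (1,1)
  1 -> (0,4)
  2 -> (0,2)
  3 -> (5,1)
  4 -> (1,3)
  5 -> (4,2)
  6 -> (3,2)
  7 -> (4,3)
  8 -> (2,2)
  9 -> (3,4)
  10 -> (0,1)
  11 -> (0,0)
  12 -> (4,4)
  13 -> (1,4)
  14 -> (5,0)
  15 -> (5,3)
  16 -> (3,1)
  17 -> (3,0)
  18 -> (2,1)
  19 -> (2,3)
  20 -> (3,3)
  21 -> (5,2)
  22 -> (2,4)
  23 -> (0,3)
  24 -> (4,0)
  25 -> (1,0)
  26 -> (2,0)
  27 -> (5,4)
  28 -> (4,1)
  29 -> (1,2)
distinct pairs in image: 30 / 30 needed
  → bijection onto A×B; projections well-typed.

Answer: VALID PRODUCT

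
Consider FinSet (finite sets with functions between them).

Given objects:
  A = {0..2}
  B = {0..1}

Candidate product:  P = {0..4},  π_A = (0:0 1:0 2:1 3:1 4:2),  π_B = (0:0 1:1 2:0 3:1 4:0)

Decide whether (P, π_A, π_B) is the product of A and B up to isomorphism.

Answer: NOT A VALID PRODUCT — |P|=5 ≠ |A|·|B|=6

Work:
|A|·|B| = 3·2 = 6;  |P| = 5
  → cardinalities differ; no bijection possible.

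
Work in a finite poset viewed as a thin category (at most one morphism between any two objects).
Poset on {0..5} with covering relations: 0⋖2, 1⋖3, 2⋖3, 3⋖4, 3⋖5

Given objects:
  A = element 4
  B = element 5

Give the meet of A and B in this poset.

{x : x⊑A ∧ x⊑B} = {0,1,2,3}  (A=4, B=5)
  0 ⊑ 3
  1 ⊑ 3
  2 ⊑ 3
  3 ⊑ 3
glb = 3

Answer: A∧B = 3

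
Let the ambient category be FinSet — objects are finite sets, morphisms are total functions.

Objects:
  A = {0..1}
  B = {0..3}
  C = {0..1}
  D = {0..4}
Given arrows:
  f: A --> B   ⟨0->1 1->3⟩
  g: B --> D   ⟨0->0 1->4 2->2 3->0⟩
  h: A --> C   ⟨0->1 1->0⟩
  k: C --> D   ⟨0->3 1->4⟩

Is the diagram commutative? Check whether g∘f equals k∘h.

Along f;g (path 1):
  0 f-->1 g-->4
  1 f-->3 g-->0
  composite₁ = ⟨0->4 1->0⟩
Along h;k (path 2):
  0 h-->1 k-->4
  1 h-->0 k-->3
  composite₂ = ⟨0->4 1->3⟩
Equal? distinct morphisms ✗

Answer: DOES NOT COMMUTE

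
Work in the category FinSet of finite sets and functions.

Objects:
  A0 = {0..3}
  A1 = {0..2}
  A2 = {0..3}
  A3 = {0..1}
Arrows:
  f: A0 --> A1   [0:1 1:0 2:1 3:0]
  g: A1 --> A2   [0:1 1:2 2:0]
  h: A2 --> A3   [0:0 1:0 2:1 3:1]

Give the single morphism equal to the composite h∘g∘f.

  0 f-->1 g-->2 h-->1
  1 f-->0 g-->1 h-->0
  2 f-->1 g-->2 h-->1
  3 f-->0 g-->1 h-->0
result: [0:1 1:0 2:1 3:0]

Answer: [0:1 1:0 2:1 3:0]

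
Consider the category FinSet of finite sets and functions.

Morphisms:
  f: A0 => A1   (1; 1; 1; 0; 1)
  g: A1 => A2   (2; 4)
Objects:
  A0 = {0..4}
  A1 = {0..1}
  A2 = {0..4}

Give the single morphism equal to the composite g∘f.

Answer: (4; 4; 4; 2; 4)

Derivation:
  0 f=>1 g=>4
  1 f=>1 g=>4
  2 f=>1 g=>4
  3 f=>0 g=>2
  4 f=>1 g=>4
composite: (4; 4; 4; 2; 4)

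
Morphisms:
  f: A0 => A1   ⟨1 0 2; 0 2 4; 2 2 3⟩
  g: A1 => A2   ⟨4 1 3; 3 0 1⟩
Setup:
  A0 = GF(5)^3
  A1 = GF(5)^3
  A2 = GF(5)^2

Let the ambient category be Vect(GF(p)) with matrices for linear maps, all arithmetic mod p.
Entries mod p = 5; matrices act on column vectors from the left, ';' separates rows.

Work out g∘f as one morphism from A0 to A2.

Answer: ⟨0 3 1; 0 2 4⟩

Work:
  e0=(1,0,0) f=>(1,0,2) g=>(0,0)
  e1=(0,1,0) f=>(0,2,2) g=>(3,2)
  e2=(0,0,1) f=>(2,4,3) g=>(1,4)
composite: ⟨0 3 1; 0 2 4⟩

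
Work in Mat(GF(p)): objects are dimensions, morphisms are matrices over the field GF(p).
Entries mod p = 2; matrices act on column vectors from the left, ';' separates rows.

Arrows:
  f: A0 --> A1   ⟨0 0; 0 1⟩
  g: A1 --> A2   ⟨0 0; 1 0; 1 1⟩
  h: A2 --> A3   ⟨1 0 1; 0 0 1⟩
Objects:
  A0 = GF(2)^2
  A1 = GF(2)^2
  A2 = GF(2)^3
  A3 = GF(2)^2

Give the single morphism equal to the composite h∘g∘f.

  e0=[1,0] f-->[0,0] g-->[0,0,0] h-->[0,0]
  e1=[0,1] f-->[0,1] g-->[0,0,1] h-->[1,1]
composite: ⟨0 1; 0 1⟩

Answer: ⟨0 1; 0 1⟩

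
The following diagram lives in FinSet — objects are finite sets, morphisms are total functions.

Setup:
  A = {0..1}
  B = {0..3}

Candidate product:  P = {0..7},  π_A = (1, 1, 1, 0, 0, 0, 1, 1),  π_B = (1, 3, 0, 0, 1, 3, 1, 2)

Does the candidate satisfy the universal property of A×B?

Answer: NOT A VALID PRODUCT — duplicate pair at indices 0,6

Trace:
|A|·|B| = 2·4 = 8;  |P| = 8
Check the pairing map k ↦ (π_A(k), π_B(k)):
  0 : (1,1)
  1 : (1,3)
  2 : (1,0)
  3 : (0,0)
  4 : (0,1)
  5 : (0,3)
  6 : (1,1)  ✗ repeats pair of k=0
  7 : (1,2)
distinct pairs in image: 7 / 8 needed
  → (1,1) hit at k=0 and k=6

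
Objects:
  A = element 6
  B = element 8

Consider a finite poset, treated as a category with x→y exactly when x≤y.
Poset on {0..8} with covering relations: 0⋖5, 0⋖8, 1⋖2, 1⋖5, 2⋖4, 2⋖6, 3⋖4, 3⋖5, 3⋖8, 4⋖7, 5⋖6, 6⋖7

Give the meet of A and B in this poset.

Answer: NO MEET EXISTS

Derivation:
Common predecessors of 6,8: {0,3}
  maximal lower bounds 0 and 3 are incomparable: neither 0⊑3 nor 3⊑0
→ no greatest lower bound exists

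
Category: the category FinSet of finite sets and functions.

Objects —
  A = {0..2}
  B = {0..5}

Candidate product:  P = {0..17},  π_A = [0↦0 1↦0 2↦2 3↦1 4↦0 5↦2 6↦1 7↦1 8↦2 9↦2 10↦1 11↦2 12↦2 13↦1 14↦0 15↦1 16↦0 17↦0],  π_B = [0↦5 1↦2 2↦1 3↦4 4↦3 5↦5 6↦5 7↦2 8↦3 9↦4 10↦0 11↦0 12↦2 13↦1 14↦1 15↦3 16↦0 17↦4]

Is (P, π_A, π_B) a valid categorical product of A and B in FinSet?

|A|·|B| = 3·6 = 18;  |P| = 18
Check the pairing map k ↦ (π_A(k), π_B(k)):
  0 ↦ (0,5)
  1 ↦ (0,2)
  2 ↦ (2,1)
  3 ↦ (1,4)
  4 ↦ (0,3)
  5 ↦ (2,5)
  6 ↦ (1,5)
  7 ↦ (1,2)
  8 ↦ (2,3)
  9 ↦ (2,4)
  10 ↦ (1,0)
  11 ↦ (2,0)
  12 ↦ (2,2)
  13 ↦ (1,1)
  14 ↦ (0,1)
  15 ↦ (1,3)
  16 ↦ (0,0)
  17 ↦ (0,4)
distinct pairs in image: 18 / 18 needed
  → bijection onto A×B; projections well-typed.

Answer: VALID PRODUCT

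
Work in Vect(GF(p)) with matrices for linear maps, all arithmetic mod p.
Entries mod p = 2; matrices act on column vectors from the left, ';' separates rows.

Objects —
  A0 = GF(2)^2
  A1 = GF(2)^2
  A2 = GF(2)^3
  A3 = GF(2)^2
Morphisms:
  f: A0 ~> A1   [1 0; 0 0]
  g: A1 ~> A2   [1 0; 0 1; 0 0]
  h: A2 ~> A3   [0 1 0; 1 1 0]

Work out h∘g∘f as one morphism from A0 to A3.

Answer: [0 0; 1 0]

Derivation:
  e0=[1,0] f~>[1,0] g~>[1,0,0] h~>[0,1]
  e1=[0,1] f~>[0,0] g~>[0,0,0] h~>[0,0]
result: [0 0; 1 0]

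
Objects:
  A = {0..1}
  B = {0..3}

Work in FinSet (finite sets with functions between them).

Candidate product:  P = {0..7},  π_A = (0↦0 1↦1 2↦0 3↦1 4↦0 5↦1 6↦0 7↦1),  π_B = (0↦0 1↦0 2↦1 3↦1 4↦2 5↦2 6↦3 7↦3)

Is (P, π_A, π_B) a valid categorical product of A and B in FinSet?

|A|·|B| = 2·4 = 8;  |P| = 8
Check the pairing map k ↦ (π_A(k), π_B(k)):
  0 ↦ (0,0)
  1 ↦ (1,0)
  2 ↦ (0,1)
  3 ↦ (1,1)
  4 ↦ (0,2)
  5 ↦ (1,2)
  6 ↦ (0,3)
  7 ↦ (1,3)
distinct pairs in image: 8 / 8 needed
  → bijection onto A×B; projections well-typed.

Answer: VALID PRODUCT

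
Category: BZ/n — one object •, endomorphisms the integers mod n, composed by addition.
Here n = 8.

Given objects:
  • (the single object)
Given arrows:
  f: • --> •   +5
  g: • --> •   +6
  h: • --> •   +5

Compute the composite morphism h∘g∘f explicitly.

  0 +5≡5 +6≡3 +5≡0  (mod 8)
composite: +0

Answer: +0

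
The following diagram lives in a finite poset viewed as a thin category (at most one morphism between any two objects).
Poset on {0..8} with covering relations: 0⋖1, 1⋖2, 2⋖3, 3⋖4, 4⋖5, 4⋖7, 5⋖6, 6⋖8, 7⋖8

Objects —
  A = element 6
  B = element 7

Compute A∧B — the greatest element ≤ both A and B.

Answer: A∧B = 4

Derivation:
{x : x⊑A ∧ x⊑B} = {0,1,2,3,4}  (A=6, B=7)
  0 ⊑ 4
  1 ⊑ 4
  2 ⊑ 4
  3 ⊑ 4
  4 ⊑ 4
glb = 4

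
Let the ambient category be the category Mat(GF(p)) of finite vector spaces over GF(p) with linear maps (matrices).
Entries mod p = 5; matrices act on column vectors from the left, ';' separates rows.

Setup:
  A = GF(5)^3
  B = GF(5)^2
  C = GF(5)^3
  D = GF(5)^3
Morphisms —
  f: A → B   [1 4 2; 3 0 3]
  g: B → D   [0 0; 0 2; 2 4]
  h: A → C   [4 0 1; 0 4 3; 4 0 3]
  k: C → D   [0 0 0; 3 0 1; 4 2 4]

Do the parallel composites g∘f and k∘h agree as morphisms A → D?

Answer: DOES NOT COMMUTE

Trace:
Along f;g (path 1):
  e0=[1,0,0] f→[1,3] g→[0,1,4]
  e1=[0,1,0] f→[4,0] g→[0,0,3]
  e2=[0,0,1] f→[2,3] g→[0,1,1]
  composite₁ = [0 0 0; 1 0 1; 4 3 1]
Along h;k (path 2):
  e0=[1,0,0] h→[4,0,4] k→[0,1,2]
  e1=[0,1,0] h→[0,4,0] k→[0,0,3]
  e2=[0,0,1] h→[1,3,3] k→[0,1,2]
  composite₂ = [0 0 0; 1 0 1; 2 3 2]
Equal? NO — does not commute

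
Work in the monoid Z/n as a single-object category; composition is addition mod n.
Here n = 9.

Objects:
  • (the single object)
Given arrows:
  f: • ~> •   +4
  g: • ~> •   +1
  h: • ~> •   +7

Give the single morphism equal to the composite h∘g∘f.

Answer: +3

Derivation:
  0 +4≡4 +1≡5 +7≡3  (mod 9)
composite: +3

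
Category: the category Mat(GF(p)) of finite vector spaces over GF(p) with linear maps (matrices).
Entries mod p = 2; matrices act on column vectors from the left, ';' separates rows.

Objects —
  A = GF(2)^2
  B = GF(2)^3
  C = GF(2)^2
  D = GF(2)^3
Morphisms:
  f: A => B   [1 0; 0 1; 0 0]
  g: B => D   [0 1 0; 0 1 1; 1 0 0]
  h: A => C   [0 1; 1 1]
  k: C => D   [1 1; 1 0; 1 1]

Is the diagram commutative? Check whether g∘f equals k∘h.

Along f;g (path 1):
  e0=[1,0] f=>[1,0,0] g=>[0,0,1]
  e1=[0,1] f=>[0,1,0] g=>[1,1,0]
  ⟦path⟧₁ = [0 1; 0 1; 1 0]
Along h;k (path 2):
  e0=[1,0] h=>[0,1] k=>[1,0,1]
  e1=[0,1] h=>[1,1] k=>[0,1,0]
  ⟦path⟧₂ = [1 0; 0 1; 1 0]
Equal? NO — does not commute

Answer: DOES NOT COMMUTE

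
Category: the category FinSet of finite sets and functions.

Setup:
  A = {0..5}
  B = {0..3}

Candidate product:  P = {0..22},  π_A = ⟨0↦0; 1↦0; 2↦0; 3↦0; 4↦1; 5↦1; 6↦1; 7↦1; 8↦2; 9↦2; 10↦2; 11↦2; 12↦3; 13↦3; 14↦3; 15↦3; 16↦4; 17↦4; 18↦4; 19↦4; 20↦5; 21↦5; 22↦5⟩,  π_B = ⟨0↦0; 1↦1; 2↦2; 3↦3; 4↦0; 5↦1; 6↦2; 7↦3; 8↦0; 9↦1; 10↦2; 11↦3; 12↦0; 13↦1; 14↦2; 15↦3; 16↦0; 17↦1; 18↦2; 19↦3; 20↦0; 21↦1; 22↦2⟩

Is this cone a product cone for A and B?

Answer: NOT A VALID PRODUCT — |P|=23 ≠ |A|·|B|=24

Work:
|A|·|B| = 6·4 = 24;  |P| = 23
  → cardinalities differ; no bijection possible.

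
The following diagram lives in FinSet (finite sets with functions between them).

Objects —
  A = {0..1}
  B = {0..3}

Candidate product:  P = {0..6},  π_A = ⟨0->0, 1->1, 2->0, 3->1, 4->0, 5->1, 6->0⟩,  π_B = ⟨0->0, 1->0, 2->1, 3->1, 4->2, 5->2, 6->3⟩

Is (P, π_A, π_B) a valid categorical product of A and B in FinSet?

Answer: NOT A VALID PRODUCT — |P|=7 ≠ |A|·|B|=8

Derivation:
|A|·|B| = 2·4 = 8;  |P| = 7
  → cardinalities differ; no bijection possible.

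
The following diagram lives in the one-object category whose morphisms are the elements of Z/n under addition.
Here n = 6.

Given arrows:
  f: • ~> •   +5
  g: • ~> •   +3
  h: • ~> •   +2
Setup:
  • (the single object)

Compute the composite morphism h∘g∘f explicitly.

Answer: +4

Trace:
  0 +5≡5 +3≡2 +2≡4  (mod 6)
composite: +4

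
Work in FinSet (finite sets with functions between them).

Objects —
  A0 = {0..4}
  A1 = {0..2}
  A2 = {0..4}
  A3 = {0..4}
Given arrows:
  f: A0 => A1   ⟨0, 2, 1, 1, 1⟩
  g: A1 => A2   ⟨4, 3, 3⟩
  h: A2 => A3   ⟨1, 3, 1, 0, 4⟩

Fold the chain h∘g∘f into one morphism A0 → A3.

Answer: ⟨4, 0, 0, 0, 0⟩

Derivation:
  0 f=>0 g=>4 h=>4
  1 f=>2 g=>3 h=>0
  2 f=>1 g=>3 h=>0
  3 f=>1 g=>3 h=>0
  4 f=>1 g=>3 h=>0
result: ⟨4, 0, 0, 0, 0⟩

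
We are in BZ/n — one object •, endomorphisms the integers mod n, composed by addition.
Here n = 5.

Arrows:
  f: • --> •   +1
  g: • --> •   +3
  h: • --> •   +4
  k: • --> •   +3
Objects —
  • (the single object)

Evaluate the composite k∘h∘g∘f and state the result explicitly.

  0 +1≡1 +3≡4 +4≡3 +3≡1  (mod 5)
result: +1

Answer: +1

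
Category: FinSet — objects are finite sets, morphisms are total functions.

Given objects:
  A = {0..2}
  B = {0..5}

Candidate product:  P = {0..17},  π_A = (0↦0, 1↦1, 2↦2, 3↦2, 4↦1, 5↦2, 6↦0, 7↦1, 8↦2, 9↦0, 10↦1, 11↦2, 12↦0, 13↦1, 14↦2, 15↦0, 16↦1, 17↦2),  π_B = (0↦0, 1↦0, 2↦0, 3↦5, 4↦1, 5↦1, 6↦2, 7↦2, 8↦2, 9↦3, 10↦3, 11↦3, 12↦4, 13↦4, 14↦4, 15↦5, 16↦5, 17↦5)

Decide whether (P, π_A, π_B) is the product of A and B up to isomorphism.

Answer: NOT A VALID PRODUCT — duplicate pair at indices 17,3

Derivation:
|A|·|B| = 3·6 = 18;  |P| = 18
Check the pairing map k ↦ (π_A(k), π_B(k)):
  0 ↦ (0,0)
  1 ↦ (1,0)
  2 ↦ (2,0)
  3 ↦ (2,5)
  4 ↦ (1,1)
  5 ↦ (2,1)
  6 ↦ (0,2)
  7 ↦ (1,2)
  8 ↦ (2,2)
  9 ↦ (0,3)
  10 ↦ (1,3)
  11 ↦ (2,3)
  12 ↦ (0,4)
  13 ↦ (1,4)
  14 ↦ (2,4)
  15 ↦ (0,5)
  16 ↦ (1,5)
  17 ↦ (2,5)  ✗ repeats pair of k=3
distinct pairs in image: 17 / 18 needed
  → (2,5) hit at k=3 and k=17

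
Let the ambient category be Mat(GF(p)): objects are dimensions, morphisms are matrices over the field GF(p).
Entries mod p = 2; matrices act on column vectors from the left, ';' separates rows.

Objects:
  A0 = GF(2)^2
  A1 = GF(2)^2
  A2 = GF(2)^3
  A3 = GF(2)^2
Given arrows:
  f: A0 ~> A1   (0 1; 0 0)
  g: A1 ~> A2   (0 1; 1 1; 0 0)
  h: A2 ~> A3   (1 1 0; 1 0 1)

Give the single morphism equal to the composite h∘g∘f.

  e0=(1,0) f~>(0,0) g~>(0,0,0) h~>(0,0)
  e1=(0,1) f~>(1,0) g~>(0,1,0) h~>(1,0)
composite: (0 1; 0 0)

Answer: (0 1; 0 0)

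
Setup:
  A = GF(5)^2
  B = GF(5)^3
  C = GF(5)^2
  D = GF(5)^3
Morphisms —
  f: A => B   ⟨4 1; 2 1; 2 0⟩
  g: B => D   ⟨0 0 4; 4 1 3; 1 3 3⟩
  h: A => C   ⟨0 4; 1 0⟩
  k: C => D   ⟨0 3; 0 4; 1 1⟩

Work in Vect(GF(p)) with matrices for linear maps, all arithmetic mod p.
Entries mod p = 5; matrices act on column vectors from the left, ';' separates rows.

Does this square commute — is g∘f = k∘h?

Answer: COMMUTES

Work:
1) trace f;g:
  e0=(1,0) f=>(4,2,2) g=>(3,4,1)
  e1=(0,1) f=>(1,1,0) g=>(0,0,4)
  result₁ = ⟨3 0; 4 0; 1 4⟩
2) trace h;k:
  e0=(1,0) h=>(0,1) k=>(3,4,1)
  e1=(0,1) h=>(4,0) k=>(0,0,4)
  result₂ = ⟨3 0; 4 0; 1 4⟩
Equal? same morphism ✓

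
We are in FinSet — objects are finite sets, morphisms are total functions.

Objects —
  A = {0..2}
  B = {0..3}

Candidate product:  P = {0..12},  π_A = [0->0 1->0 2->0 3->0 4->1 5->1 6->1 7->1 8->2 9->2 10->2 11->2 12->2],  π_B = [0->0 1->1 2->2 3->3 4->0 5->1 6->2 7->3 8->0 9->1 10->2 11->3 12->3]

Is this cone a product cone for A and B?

|A|·|B| = 3·4 = 12;  |P| = 13
  → cardinalities differ; no bijection possible.

Answer: NOT A VALID PRODUCT — |P|=13 ≠ |A|·|B|=12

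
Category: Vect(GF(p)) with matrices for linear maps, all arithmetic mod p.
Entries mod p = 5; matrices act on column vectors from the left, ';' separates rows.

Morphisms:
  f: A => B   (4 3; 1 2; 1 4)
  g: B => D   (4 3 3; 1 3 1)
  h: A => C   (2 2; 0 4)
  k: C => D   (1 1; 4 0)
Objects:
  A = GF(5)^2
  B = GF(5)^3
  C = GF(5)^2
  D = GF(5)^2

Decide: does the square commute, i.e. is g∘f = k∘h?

Answer: DOES NOT COMMUTE

Derivation:
1) trace f;g:
  e0=[1,0] f=>[4,1,1] g=>[2,3]
  e1=[0,1] f=>[3,2,4] g=>[0,3]
  ⟦path⟧₁ = (2 0; 3 3)
2) trace h;k:
  e0=[1,0] h=>[2,0] k=>[2,3]
  e1=[0,1] h=>[2,4] k=>[1,3]
  ⟦path⟧₂ = (2 1; 3 3)
Equal? differ; not commutative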